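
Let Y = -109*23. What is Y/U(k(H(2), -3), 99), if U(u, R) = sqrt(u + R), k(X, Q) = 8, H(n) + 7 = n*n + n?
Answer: -2507*sqrt(107)/107 ≈ -242.36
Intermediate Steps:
H(n) = -7 + n + n**2 (H(n) = -7 + (n*n + n) = -7 + (n**2 + n) = -7 + (n + n**2) = -7 + n + n**2)
U(u, R) = sqrt(R + u)
Y = -2507
Y/U(k(H(2), -3), 99) = -2507/sqrt(99 + 8) = -2507*sqrt(107)/107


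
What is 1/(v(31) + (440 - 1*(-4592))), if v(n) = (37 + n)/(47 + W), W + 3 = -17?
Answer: 27/135932 ≈ 0.00019863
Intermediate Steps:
W = -20 (W = -3 - 17 = -20)
v(n) = 37/27 + n/27 (v(n) = (37 + n)/(47 - 20) = (37 + n)/27 = (37 + n)*(1/27) = 37/27 + n/27)
1/(v(31) + (440 - 1*(-4592))) = 1/((37/27 + (1/27)*31) + (440 - 1*(-4592))) = 1/((37/27 + 31/27) + (440 + 4592)) = 1/(68/27 + 5032) = 1/(135932/27) = 27/135932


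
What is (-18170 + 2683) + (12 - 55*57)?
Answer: -18610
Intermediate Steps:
(-18170 + 2683) + (12 - 55*57) = -15487 + (12 - 3135) = -15487 - 3123 = -18610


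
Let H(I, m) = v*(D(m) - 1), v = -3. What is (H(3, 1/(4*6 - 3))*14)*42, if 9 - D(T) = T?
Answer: -14028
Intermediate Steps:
D(T) = 9 - T
H(I, m) = -24 + 3*m (H(I, m) = -3*((9 - m) - 1) = -3*(8 - m) = -24 + 3*m)
(H(3, 1/(4*6 - 3))*14)*42 = ((-24 + 3/(4*6 - 3))*14)*42 = ((-24 + 3/(24 - 3))*14)*42 = ((-24 + 3/21)*14)*42 = ((-24 + 3*(1/21))*14)*42 = ((-24 + ⅐)*14)*42 = -167/7*14*42 = -334*42 = -14028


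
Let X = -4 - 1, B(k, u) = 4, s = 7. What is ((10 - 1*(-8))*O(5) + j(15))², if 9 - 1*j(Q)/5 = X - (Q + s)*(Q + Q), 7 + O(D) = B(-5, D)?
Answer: 10995856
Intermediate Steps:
X = -5
O(D) = -3 (O(D) = -7 + 4 = -3)
j(Q) = 70 + 10*Q*(7 + Q) (j(Q) = 45 - 5*(-5 - (Q + 7)*(Q + Q)) = 45 - 5*(-5 - (7 + Q)*2*Q) = 45 - 5*(-5 - 2*Q*(7 + Q)) = 45 + (25 + 10*Q*(7 + Q)) = 70 + 10*Q*(7 + Q))
((10 - 1*(-8))*O(5) + j(15))² = ((10 - 1*(-8))*(-3) + (70 + 10*15² + 70*15))² = ((10 + 8)*(-3) + (70 + 10*225 + 1050))² = (18*(-3) + (70 + 2250 + 1050))² = (-54 + 3370)² = 3316² = 10995856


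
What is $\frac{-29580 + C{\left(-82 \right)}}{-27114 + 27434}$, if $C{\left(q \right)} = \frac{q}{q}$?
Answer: $- \frac{29579}{320} \approx -92.434$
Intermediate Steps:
$C{\left(q \right)} = 1$
$\frac{-29580 + C{\left(-82 \right)}}{-27114 + 27434} = \frac{-29580 + 1}{-27114 + 27434} = - \frac{29579}{320}$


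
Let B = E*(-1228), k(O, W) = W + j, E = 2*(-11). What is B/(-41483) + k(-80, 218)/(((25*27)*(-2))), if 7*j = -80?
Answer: -52547603/65335725 ≈ -0.80427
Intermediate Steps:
j = -80/7 (j = (1/7)*(-80) = -80/7 ≈ -11.429)
E = -22
k(O, W) = -80/7 + W (k(O, W) = W - 80/7 = -80/7 + W)
B = 27016 (B = -22*(-1228) = 27016)
B/(-41483) + k(-80, 218)/(((25*27)*(-2))) = 27016/(-41483) + (-80/7 + 218)/(((25*27)*(-2))) = 27016*(-1/41483) + 1446/(7*((675*(-2)))) = -27016/41483 + (1446/7)/(-1350) = -27016/41483 + (1446/7)*(-1/1350) = -27016/41483 - 241/1575 = -52547603/65335725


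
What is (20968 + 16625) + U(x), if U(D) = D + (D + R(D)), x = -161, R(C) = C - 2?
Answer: 37108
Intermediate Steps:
R(C) = -2 + C
U(D) = -2 + 3*D (U(D) = D + (D + (-2 + D)) = D + (-2 + 2*D) = -2 + 3*D)
(20968 + 16625) + U(x) = (20968 + 16625) + (-2 + 3*(-161)) = 37593 + (-2 - 483) = 37593 - 485 = 37108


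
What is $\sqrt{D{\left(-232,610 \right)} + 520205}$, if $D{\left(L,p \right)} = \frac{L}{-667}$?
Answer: $\frac{\sqrt{275188629}}{23} \approx 721.25$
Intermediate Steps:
$D{\left(L,p \right)} = - \frac{L}{667}$ ($D{\left(L,p \right)} = L \left(- \frac{1}{667}\right) = - \frac{L}{667}$)
$\sqrt{D{\left(-232,610 \right)} + 520205} = \sqrt{\left(- \frac{1}{667}\right) \left(-232\right) + 520205} = \sqrt{\frac{8}{23} + 520205} = \sqrt{\frac{11964723}{23}} = \frac{\sqrt{275188629}}{23}$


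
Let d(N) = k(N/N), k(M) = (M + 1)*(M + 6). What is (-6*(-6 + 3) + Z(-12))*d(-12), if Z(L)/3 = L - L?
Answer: 252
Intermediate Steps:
Z(L) = 0 (Z(L) = 3*(L - L) = 3*0 = 0)
k(M) = (1 + M)*(6 + M)
d(N) = 14 (d(N) = 6 + (N/N)**2 + 7*(N/N) = 6 + 1**2 + 7*1 = 6 + 1 + 7 = 14)
(-6*(-6 + 3) + Z(-12))*d(-12) = (-6*(-6 + 3) + 0)*14 = (-6*(-3) + 0)*14 = (18 + 0)*14 = 18*14 = 252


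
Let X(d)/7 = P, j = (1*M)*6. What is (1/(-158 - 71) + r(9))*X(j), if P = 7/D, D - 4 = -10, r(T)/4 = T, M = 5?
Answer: -403907/1374 ≈ -293.96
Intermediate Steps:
r(T) = 4*T
D = -6 (D = 4 - 10 = -6)
P = -7/6 (P = 7/(-6) = 7*(-⅙) = -7/6 ≈ -1.1667)
j = 30 (j = (1*5)*6 = 5*6 = 30)
X(d) = -49/6 (X(d) = 7*(-7/6) = -49/6)
(1/(-158 - 71) + r(9))*X(j) = (1/(-158 - 71) + 4*9)*(-49/6) = (1/(-229) + 36)*(-49/6) = (-1/229 + 36)*(-49/6) = (8243/229)*(-49/6) = -403907/1374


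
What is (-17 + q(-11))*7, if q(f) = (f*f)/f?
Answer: -196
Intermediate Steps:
q(f) = f (q(f) = f²/f = f)
(-17 + q(-11))*7 = (-17 - 11)*7 = -28*7 = -196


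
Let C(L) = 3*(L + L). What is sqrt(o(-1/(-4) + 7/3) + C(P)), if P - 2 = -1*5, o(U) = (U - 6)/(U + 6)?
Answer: I*sqrt(195185)/103 ≈ 4.2893*I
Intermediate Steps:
o(U) = (-6 + U)/(6 + U)
P = -3 (P = 2 - 1*5 = 2 - 5 = -3)
C(L) = 6*L (C(L) = 3*(2*L) = 6*L)
sqrt(o(-1/(-4) + 7/3) + C(P)) = sqrt((-6 + (-1/(-4) + 7/3))/(6 + (-1/(-4) + 7/3)) + 6*(-3)) = sqrt((-6 + (-1*(-1/4) + 7*(1/3)))/(6 + (-1*(-1/4) + 7*(1/3))) - 18) = sqrt((-6 + (1/4 + 7/3))/(6 + (1/4 + 7/3)) - 18) = sqrt((-6 + 31/12)/(6 + 31/12) - 18) = sqrt(-41/12/(103/12) - 18) = sqrt((12/103)*(-41/12) - 18) = sqrt(-41/103 - 18) = sqrt(-1895/103) = I*sqrt(195185)/103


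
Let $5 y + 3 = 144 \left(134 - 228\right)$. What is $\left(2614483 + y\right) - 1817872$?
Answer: $\frac{3969516}{5} \approx 7.939 \cdot 10^{5}$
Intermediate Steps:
$y = - \frac{13539}{5}$ ($y = - \frac{3}{5} + \frac{144 \left(134 - 228\right)}{5} = - \frac{3}{5} + \frac{144 \left(-94\right)}{5} = - \frac{3}{5} + \frac{1}{5} \left(-13536\right) = - \frac{3}{5} - \frac{13536}{5} = - \frac{13539}{5} \approx -2707.8$)
$\left(2614483 + y\right) - 1817872 = \left(2614483 - \frac{13539}{5}\right) - 1817872 = \frac{13058876}{5} - 1817872 = \frac{3969516}{5}$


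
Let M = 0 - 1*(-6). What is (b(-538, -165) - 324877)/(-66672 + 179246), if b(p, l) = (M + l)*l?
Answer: -149321/56287 ≈ -2.6529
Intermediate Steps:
M = 6 (M = 0 + 6 = 6)
b(p, l) = l*(6 + l) (b(p, l) = (6 + l)*l = l*(6 + l))
(b(-538, -165) - 324877)/(-66672 + 179246) = (-165*(6 - 165) - 324877)/(-66672 + 179246) = (-165*(-159) - 324877)/112574 = (26235 - 324877)*(1/112574) = -298642*1/112574 = -149321/56287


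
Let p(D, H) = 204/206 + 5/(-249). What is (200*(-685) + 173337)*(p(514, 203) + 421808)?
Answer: 393098559104083/25647 ≈ 1.5327e+10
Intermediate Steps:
p(D, H) = 24883/25647 (p(D, H) = 204*(1/206) + 5*(-1/249) = 102/103 - 5/249 = 24883/25647)
(200*(-685) + 173337)*(p(514, 203) + 421808) = (200*(-685) + 173337)*(24883/25647 + 421808) = (-137000 + 173337)*(10818134659/25647) = 36337*(10818134659/25647) = 393098559104083/25647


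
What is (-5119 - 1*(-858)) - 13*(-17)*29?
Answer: 2148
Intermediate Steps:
(-5119 - 1*(-858)) - 13*(-17)*29 = (-5119 + 858) + 221*29 = -4261 + 6409 = 2148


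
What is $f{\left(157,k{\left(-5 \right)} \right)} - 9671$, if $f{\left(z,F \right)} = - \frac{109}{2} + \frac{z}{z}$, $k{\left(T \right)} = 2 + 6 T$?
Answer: $- \frac{19449}{2} \approx -9724.5$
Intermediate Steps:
$f{\left(z,F \right)} = - \frac{107}{2}$ ($f{\left(z,F \right)} = \left(-109\right) \frac{1}{2} + 1 = - \frac{109}{2} + 1 = - \frac{107}{2}$)
$f{\left(157,k{\left(-5 \right)} \right)} - 9671 = - \frac{107}{2} - 9671 = - \frac{19449}{2}$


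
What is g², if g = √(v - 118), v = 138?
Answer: 20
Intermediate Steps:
g = 2*√5 (g = √(138 - 118) = √20 = 2*√5 ≈ 4.4721)
g² = (2*√5)² = 20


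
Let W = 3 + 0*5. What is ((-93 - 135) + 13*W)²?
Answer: 35721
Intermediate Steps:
W = 3 (W = 3 + 0 = 3)
((-93 - 135) + 13*W)² = ((-93 - 135) + 13*3)² = (-228 + 39)² = (-189)² = 35721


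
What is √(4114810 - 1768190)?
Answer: 2*√586655 ≈ 1531.9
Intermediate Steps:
√(4114810 - 1768190) = √2346620 = 2*√586655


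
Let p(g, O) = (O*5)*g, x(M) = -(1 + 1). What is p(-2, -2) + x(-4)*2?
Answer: 16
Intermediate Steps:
x(M) = -2 (x(M) = -1*2 = -2)
p(g, O) = 5*O*g (p(g, O) = (5*O)*g = 5*O*g)
p(-2, -2) + x(-4)*2 = 5*(-2)*(-2) - 2*2 = 20 - 4 = 16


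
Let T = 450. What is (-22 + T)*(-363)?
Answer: -155364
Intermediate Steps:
(-22 + T)*(-363) = (-22 + 450)*(-363) = 428*(-363) = -155364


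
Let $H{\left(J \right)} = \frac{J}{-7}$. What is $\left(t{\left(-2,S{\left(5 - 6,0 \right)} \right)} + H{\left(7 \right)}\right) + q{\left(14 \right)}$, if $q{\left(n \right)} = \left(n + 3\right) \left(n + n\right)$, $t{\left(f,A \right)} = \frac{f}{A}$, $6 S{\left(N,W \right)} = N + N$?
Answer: $481$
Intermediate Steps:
$H{\left(J \right)} = - \frac{J}{7}$ ($H{\left(J \right)} = J \left(- \frac{1}{7}\right) = - \frac{J}{7}$)
$S{\left(N,W \right)} = \frac{N}{3}$ ($S{\left(N,W \right)} = \frac{N + N}{6} = \frac{2 N}{6} = \frac{N}{3}$)
$q{\left(n \right)} = 2 n \left(3 + n\right)$ ($q{\left(n \right)} = \left(3 + n\right) 2 n = 2 n \left(3 + n\right)$)
$\left(t{\left(-2,S{\left(5 - 6,0 \right)} \right)} + H{\left(7 \right)}\right) + q{\left(14 \right)} = \left(- \frac{2}{\frac{1}{3} \left(5 - 6\right)} - 1\right) + 2 \cdot 14 \left(3 + 14\right) = \left(- \frac{2}{\frac{1}{3} \left(5 - 6\right)} - 1\right) + 2 \cdot 14 \cdot 17 = \left(- \frac{2}{\frac{1}{3} \left(-1\right)} - 1\right) + 476 = \left(- \frac{2}{- \frac{1}{3}} - 1\right) + 476 = \left(\left(-2\right) \left(-3\right) - 1\right) + 476 = \left(6 - 1\right) + 476 = 5 + 476 = 481$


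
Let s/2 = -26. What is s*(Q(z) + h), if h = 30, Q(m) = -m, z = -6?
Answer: -1872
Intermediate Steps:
s = -52 (s = 2*(-26) = -52)
s*(Q(z) + h) = -52*(-1*(-6) + 30) = -52*(6 + 30) = -52*36 = -1872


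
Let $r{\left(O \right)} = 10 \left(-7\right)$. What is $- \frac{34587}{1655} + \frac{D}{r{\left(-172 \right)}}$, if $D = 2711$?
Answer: $- \frac{1381559}{23170} \approx -59.627$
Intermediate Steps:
$r{\left(O \right)} = -70$
$- \frac{34587}{1655} + \frac{D}{r{\left(-172 \right)}} = - \frac{34587}{1655} + \frac{2711}{-70} = \left(-34587\right) \frac{1}{1655} + 2711 \left(- \frac{1}{70}\right) = - \frac{34587}{1655} - \frac{2711}{70} = - \frac{1381559}{23170}$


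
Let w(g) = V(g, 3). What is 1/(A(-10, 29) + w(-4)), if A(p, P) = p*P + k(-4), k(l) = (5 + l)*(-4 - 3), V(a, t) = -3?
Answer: -1/300 ≈ -0.0033333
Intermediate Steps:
k(l) = -35 - 7*l (k(l) = (5 + l)*(-7) = -35 - 7*l)
w(g) = -3
A(p, P) = -7 + P*p (A(p, P) = p*P + (-35 - 7*(-4)) = P*p + (-35 + 28) = P*p - 7 = -7 + P*p)
1/(A(-10, 29) + w(-4)) = 1/((-7 + 29*(-10)) - 3) = 1/((-7 - 290) - 3) = 1/(-297 - 3) = 1/(-300) = -1/300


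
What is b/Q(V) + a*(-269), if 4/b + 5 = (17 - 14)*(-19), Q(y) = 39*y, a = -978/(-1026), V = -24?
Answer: -70681345/275652 ≈ -256.42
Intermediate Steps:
a = 163/171 (a = -978*(-1/1026) = 163/171 ≈ 0.95322)
b = -2/31 (b = 4/(-5 + (17 - 14)*(-19)) = 4/(-5 + 3*(-19)) = 4/(-5 - 57) = 4/(-62) = 4*(-1/62) = -2/31 ≈ -0.064516)
b/Q(V) + a*(-269) = -2/(31*(39*(-24))) + (163/171)*(-269) = -2/31/(-936) - 43847/171 = -2/31*(-1/936) - 43847/171 = 1/14508 - 43847/171 = -70681345/275652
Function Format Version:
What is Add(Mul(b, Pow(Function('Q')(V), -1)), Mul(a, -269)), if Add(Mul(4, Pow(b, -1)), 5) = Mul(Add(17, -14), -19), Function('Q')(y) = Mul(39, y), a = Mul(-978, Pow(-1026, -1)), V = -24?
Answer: Rational(-70681345, 275652) ≈ -256.42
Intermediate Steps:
a = Rational(163, 171) (a = Mul(-978, Rational(-1, 1026)) = Rational(163, 171) ≈ 0.95322)
b = Rational(-2, 31) (b = Mul(4, Pow(Add(-5, Mul(Add(17, -14), -19)), -1)) = Mul(4, Pow(Add(-5, Mul(3, -19)), -1)) = Mul(4, Pow(Add(-5, -57), -1)) = Mul(4, Pow(-62, -1)) = Mul(4, Rational(-1, 62)) = Rational(-2, 31) ≈ -0.064516)
Add(Mul(b, Pow(Function('Q')(V), -1)), Mul(a, -269)) = Add(Mul(Rational(-2, 31), Pow(Mul(39, -24), -1)), Mul(Rational(163, 171), -269)) = Add(Mul(Rational(-2, 31), Pow(-936, -1)), Rational(-43847, 171)) = Add(Mul(Rational(-2, 31), Rational(-1, 936)), Rational(-43847, 171)) = Add(Rational(1, 14508), Rational(-43847, 171)) = Rational(-70681345, 275652)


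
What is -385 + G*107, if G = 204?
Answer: 21443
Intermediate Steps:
-385 + G*107 = -385 + 204*107 = -385 + 21828 = 21443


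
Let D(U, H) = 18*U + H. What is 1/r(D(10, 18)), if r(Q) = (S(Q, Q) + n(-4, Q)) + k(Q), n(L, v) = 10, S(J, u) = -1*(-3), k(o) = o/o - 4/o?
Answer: 99/1384 ≈ 0.071532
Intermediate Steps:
k(o) = 1 - 4/o
S(J, u) = 3
D(U, H) = H + 18*U
r(Q) = 13 + (-4 + Q)/Q (r(Q) = (3 + 10) + (-4 + Q)/Q = 13 + (-4 + Q)/Q)
1/r(D(10, 18)) = 1/(14 - 4/(18 + 18*10)) = 1/(14 - 4/(18 + 180)) = 1/(14 - 4/198) = 1/(14 - 4*1/198) = 1/(14 - 2/99) = 1/(1384/99) = 99/1384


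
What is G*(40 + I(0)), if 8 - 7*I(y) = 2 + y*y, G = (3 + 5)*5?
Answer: 11440/7 ≈ 1634.3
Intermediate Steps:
G = 40 (G = 8*5 = 40)
I(y) = 6/7 - y²/7 (I(y) = 8/7 - (2 + y*y)/7 = 8/7 - (2 + y²)/7 = 8/7 + (-2/7 - y²/7) = 6/7 - y²/7)
G*(40 + I(0)) = 40*(40 + (6/7 - ⅐*0²)) = 40*(40 + (6/7 - ⅐*0)) = 40*(40 + (6/7 + 0)) = 40*(40 + 6/7) = 40*(286/7) = 11440/7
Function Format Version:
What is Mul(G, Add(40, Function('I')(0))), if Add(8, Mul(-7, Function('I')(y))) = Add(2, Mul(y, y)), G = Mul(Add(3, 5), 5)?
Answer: Rational(11440, 7) ≈ 1634.3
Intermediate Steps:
G = 40 (G = Mul(8, 5) = 40)
Function('I')(y) = Add(Rational(6, 7), Mul(Rational(-1, 7), Pow(y, 2))) (Function('I')(y) = Add(Rational(8, 7), Mul(Rational(-1, 7), Add(2, Mul(y, y)))) = Add(Rational(8, 7), Mul(Rational(-1, 7), Add(2, Pow(y, 2)))) = Add(Rational(8, 7), Add(Rational(-2, 7), Mul(Rational(-1, 7), Pow(y, 2)))) = Add(Rational(6, 7), Mul(Rational(-1, 7), Pow(y, 2))))
Mul(G, Add(40, Function('I')(0))) = Mul(40, Add(40, Add(Rational(6, 7), Mul(Rational(-1, 7), Pow(0, 2))))) = Mul(40, Add(40, Add(Rational(6, 7), Mul(Rational(-1, 7), 0)))) = Mul(40, Add(40, Add(Rational(6, 7), 0))) = Mul(40, Add(40, Rational(6, 7))) = Mul(40, Rational(286, 7)) = Rational(11440, 7)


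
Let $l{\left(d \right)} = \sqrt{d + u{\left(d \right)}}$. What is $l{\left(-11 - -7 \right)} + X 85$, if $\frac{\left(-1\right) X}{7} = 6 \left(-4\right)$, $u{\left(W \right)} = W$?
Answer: $14280 + 2 i \sqrt{2} \approx 14280.0 + 2.8284 i$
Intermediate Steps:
$X = 168$ ($X = - 7 \cdot 6 \left(-4\right) = \left(-7\right) \left(-24\right) = 168$)
$l{\left(d \right)} = \sqrt{2} \sqrt{d}$ ($l{\left(d \right)} = \sqrt{d + d} = \sqrt{2 d} = \sqrt{2} \sqrt{d}$)
$l{\left(-11 - -7 \right)} + X 85 = \sqrt{2} \sqrt{-11 - -7} + 168 \cdot 85 = \sqrt{2} \sqrt{-11 + 7} + 14280 = \sqrt{2} \sqrt{-4} + 14280 = \sqrt{2} \cdot 2 i + 14280 = 2 i \sqrt{2} + 14280 = 14280 + 2 i \sqrt{2}$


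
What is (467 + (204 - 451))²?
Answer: 48400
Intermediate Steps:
(467 + (204 - 451))² = (467 - 247)² = 220² = 48400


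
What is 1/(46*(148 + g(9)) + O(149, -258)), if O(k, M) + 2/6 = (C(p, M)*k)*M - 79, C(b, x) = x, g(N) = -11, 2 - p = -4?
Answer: 3/29772776 ≈ 1.0076e-7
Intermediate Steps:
p = 6 (p = 2 - 1*(-4) = 2 + 4 = 6)
O(k, M) = -238/3 + k*M² (O(k, M) = -⅓ + ((M*k)*M - 79) = -⅓ + (k*M² - 79) = -⅓ + (-79 + k*M²) = -238/3 + k*M²)
1/(46*(148 + g(9)) + O(149, -258)) = 1/(46*(148 - 11) + (-238/3 + 149*(-258)²)) = 1/(46*137 + (-238/3 + 149*66564)) = 1/(6302 + (-238/3 + 9918036)) = 1/(6302 + 29753870/3) = 1/(29772776/3) = 3/29772776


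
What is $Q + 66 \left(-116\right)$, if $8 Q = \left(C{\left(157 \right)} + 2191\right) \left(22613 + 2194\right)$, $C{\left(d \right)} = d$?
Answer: $\frac{14546397}{2} \approx 7.2732 \cdot 10^{6}$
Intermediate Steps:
$Q = \frac{14561709}{2}$ ($Q = \frac{\left(157 + 2191\right) \left(22613 + 2194\right)}{8} = \frac{2348 \cdot 24807}{8} = \frac{1}{8} \cdot 58246836 = \frac{14561709}{2} \approx 7.2809 \cdot 10^{6}$)
$Q + 66 \left(-116\right) = \frac{14561709}{2} + 66 \left(-116\right) = \frac{14561709}{2} - 7656 = \frac{14546397}{2}$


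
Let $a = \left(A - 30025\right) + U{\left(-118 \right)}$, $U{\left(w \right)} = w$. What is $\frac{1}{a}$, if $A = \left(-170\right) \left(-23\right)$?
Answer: $- \frac{1}{26233} \approx -3.812 \cdot 10^{-5}$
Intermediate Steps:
$A = 3910$
$a = -26233$ ($a = \left(3910 - 30025\right) - 118 = -26115 - 118 = -26233$)
$\frac{1}{a} = \frac{1}{-26233} = - \frac{1}{26233}$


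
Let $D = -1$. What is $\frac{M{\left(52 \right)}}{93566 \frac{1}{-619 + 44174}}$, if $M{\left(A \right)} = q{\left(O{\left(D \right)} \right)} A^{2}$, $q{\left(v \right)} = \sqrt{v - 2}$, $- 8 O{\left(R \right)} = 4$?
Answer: $\frac{29443180 i \sqrt{10}}{46783} \approx 1990.2 i$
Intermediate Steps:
$O{\left(R \right)} = - \frac{1}{2}$ ($O{\left(R \right)} = \left(- \frac{1}{8}\right) 4 = - \frac{1}{2}$)
$q{\left(v \right)} = \sqrt{-2 + v}$
$M{\left(A \right)} = \frac{i \sqrt{10} A^{2}}{2}$ ($M{\left(A \right)} = \sqrt{-2 - \frac{1}{2}} A^{2} = \sqrt{- \frac{5}{2}} A^{2} = \frac{i \sqrt{10}}{2} A^{2} = \frac{i \sqrt{10} A^{2}}{2}$)
$\frac{M{\left(52 \right)}}{93566 \frac{1}{-619 + 44174}} = \frac{\frac{1}{2} i \sqrt{10} \cdot 52^{2}}{93566 \frac{1}{-619 + 44174}} = \frac{\frac{1}{2} i \sqrt{10} \cdot 2704}{93566 \cdot \frac{1}{43555}} = \frac{1352 i \sqrt{10}}{93566 \cdot \frac{1}{43555}} = \frac{1352 i \sqrt{10}}{\frac{93566}{43555}} = 1352 i \sqrt{10} \cdot \frac{43555}{93566} = \frac{29443180 i \sqrt{10}}{46783}$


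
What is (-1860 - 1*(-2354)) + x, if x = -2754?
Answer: -2260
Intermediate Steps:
(-1860 - 1*(-2354)) + x = (-1860 - 1*(-2354)) - 2754 = (-1860 + 2354) - 2754 = 494 - 2754 = -2260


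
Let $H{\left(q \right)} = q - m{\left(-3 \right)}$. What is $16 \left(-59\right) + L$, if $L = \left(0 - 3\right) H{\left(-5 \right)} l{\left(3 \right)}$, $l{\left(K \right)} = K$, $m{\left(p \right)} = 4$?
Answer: $-863$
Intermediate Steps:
$H{\left(q \right)} = -4 + q$ ($H{\left(q \right)} = q - 4 = -4 + q$)
$L = 81$ ($L = \left(0 - 3\right) \left(-4 - 5\right) 3 = \left(0 - 3\right) \left(-9\right) 3 = \left(-3\right) \left(-9\right) 3 = 27 \cdot 3 = 81$)
$16 \left(-59\right) + L = 16 \left(-59\right) + 81 = -944 + 81 = -863$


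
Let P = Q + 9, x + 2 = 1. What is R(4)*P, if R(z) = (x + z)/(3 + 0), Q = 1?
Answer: 10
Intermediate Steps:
x = -1 (x = -2 + 1 = -1)
R(z) = -1/3 + z/3 (R(z) = (-1 + z)/(3 + 0) = (-1 + z)/3 = (-1 + z)*(1/3) = -1/3 + z/3)
P = 10 (P = 1 + 9 = 10)
R(4)*P = (-1/3 + (1/3)*4)*10 = (-1/3 + 4/3)*10 = 1*10 = 10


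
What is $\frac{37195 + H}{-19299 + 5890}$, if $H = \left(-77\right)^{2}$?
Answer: $- \frac{43124}{13409} \approx -3.216$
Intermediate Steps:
$H = 5929$
$\frac{37195 + H}{-19299 + 5890} = \frac{37195 + 5929}{-19299 + 5890} = \frac{43124}{-13409} = 43124 \left(- \frac{1}{13409}\right) = - \frac{43124}{13409}$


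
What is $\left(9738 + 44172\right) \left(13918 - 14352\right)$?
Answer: $-23396940$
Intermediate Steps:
$\left(9738 + 44172\right) \left(13918 - 14352\right) = 53910 \left(-434\right) = -23396940$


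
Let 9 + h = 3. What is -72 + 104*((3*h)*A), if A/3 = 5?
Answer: -28152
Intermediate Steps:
A = 15 (A = 3*5 = 15)
h = -6 (h = -9 + 3 = -6)
-72 + 104*((3*h)*A) = -72 + 104*((3*(-6))*15) = -72 + 104*(-18*15) = -72 + 104*(-270) = -72 - 28080 = -28152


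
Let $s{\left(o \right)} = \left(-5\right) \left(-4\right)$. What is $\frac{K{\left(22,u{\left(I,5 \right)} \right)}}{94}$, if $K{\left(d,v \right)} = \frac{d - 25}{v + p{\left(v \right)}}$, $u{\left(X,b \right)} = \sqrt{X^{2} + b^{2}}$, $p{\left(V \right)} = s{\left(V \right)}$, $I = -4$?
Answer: $- \frac{30}{16873} + \frac{3 \sqrt{41}}{33746} \approx -0.0012088$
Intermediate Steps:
$s{\left(o \right)} = 20$
$p{\left(V \right)} = 20$
$K{\left(d,v \right)} = \frac{-25 + d}{20 + v}$ ($K{\left(d,v \right)} = \frac{d - 25}{v + 20} = \frac{-25 + d}{20 + v}$)
$\frac{K{\left(22,u{\left(I,5 \right)} \right)}}{94} = \frac{\frac{1}{20 + \sqrt{\left(-4\right)^{2} + 5^{2}}} \left(-25 + 22\right)}{94} = \frac{1}{20 + \sqrt{16 + 25}} \left(-3\right) \frac{1}{94} = \frac{1}{20 + \sqrt{41}} \left(-3\right) \frac{1}{94} = - \frac{3}{20 + \sqrt{41}} \cdot \frac{1}{94} = - \frac{3}{94 \left(20 + \sqrt{41}\right)}$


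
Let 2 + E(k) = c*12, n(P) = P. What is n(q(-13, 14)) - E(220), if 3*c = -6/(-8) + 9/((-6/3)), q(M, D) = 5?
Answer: 22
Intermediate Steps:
c = -5/4 (c = (-6/(-8) + 9/((-6/3)))/3 = (-6*(-1/8) + 9/((-6*1/3)))/3 = (3/4 + 9/(-2))/3 = (3/4 + 9*(-1/2))/3 = (3/4 - 9/2)/3 = (1/3)*(-15/4) = -5/4 ≈ -1.2500)
E(k) = -17 (E(k) = -2 - 5/4*12 = -2 - 15 = -17)
n(q(-13, 14)) - E(220) = 5 - 1*(-17) = 5 + 17 = 22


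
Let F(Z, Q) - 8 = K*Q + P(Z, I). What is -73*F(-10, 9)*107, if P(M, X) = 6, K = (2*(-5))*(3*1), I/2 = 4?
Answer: 1999616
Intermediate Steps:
I = 8 (I = 2*4 = 8)
K = -30 (K = -10*3 = -30)
F(Z, Q) = 14 - 30*Q (F(Z, Q) = 8 + (-30*Q + 6) = 8 + (6 - 30*Q) = 14 - 30*Q)
-73*F(-10, 9)*107 = -73*(14 - 30*9)*107 = -73*(14 - 270)*107 = -73*(-256)*107 = 18688*107 = 1999616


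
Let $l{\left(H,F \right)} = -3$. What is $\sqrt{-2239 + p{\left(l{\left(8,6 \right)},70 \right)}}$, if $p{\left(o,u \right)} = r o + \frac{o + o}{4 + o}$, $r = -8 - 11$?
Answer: $2 i \sqrt{547} \approx 46.776 i$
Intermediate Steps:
$r = -19$ ($r = -8 - 11 = -19$)
$p{\left(o,u \right)} = - 19 o + \frac{2 o}{4 + o}$ ($p{\left(o,u \right)} = - 19 o + \frac{o + o}{4 + o} = - 19 o + \frac{2 o}{4 + o}$)
$\sqrt{-2239 + p{\left(l{\left(8,6 \right)},70 \right)}} = \sqrt{-2239 - \frac{3 \left(-74 - -57\right)}{4 - 3}} = \sqrt{-2239 - \frac{3 \left(-74 + 57\right)}{1}} = \sqrt{-2239 - 3 \left(-17\right)} = \sqrt{-2239 + 51} = \sqrt{-2188} = 2 i \sqrt{547}$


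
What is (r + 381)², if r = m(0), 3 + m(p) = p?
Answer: 142884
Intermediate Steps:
m(p) = -3 + p
r = -3 (r = -3 + 0 = -3)
(r + 381)² = (-3 + 381)² = 378² = 142884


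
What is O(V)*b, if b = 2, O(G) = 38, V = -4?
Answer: 76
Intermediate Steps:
O(V)*b = 38*2 = 76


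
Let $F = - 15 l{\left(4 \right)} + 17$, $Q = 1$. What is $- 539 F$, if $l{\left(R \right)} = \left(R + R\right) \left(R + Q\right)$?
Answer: $314237$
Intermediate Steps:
$l{\left(R \right)} = 2 R \left(1 + R\right)$ ($l{\left(R \right)} = \left(R + R\right) \left(R + 1\right) = 2 R \left(1 + R\right)$)
$F = -583$ ($F = - 15 \cdot 2 \cdot 4 \left(1 + 4\right) + 17 = - 15 \cdot 2 \cdot 4 \cdot 5 + 17 = \left(-15\right) 40 + 17 = -600 + 17 = -583$)
$- 539 F = \left(-539\right) \left(-583\right) = 314237$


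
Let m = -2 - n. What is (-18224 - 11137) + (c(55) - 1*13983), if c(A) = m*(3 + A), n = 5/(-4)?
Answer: -86775/2 ≈ -43388.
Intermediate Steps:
n = -5/4 (n = 5*(-¼) = -5/4 ≈ -1.2500)
m = -¾ (m = -2 - 1*(-5/4) = -2 + 5/4 = -¾ ≈ -0.75000)
c(A) = -9/4 - 3*A/4 (c(A) = -3*(3 + A)/4 = -9/4 - 3*A/4)
(-18224 - 11137) + (c(55) - 1*13983) = (-18224 - 11137) + ((-9/4 - ¾*55) - 1*13983) = -29361 + ((-9/4 - 165/4) - 13983) = -29361 + (-87/2 - 13983) = -29361 - 28053/2 = -86775/2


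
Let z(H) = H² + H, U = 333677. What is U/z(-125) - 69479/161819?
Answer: 52918353963/2508194500 ≈ 21.098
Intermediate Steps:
z(H) = H + H²
U/z(-125) - 69479/161819 = 333677/((-125*(1 - 125))) - 69479/161819 = 333677/((-125*(-124))) - 69479*1/161819 = 333677/15500 - 69479/161819 = 52918353963/2508194500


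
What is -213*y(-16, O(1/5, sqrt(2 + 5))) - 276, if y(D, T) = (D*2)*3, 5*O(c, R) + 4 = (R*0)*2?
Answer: 20172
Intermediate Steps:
O(c, R) = -4/5 (O(c, R) = -4/5 + ((R*0)*2)/5 = -4/5 + (0*2)/5 = -4/5 + (1/5)*0 = -4/5 + 0 = -4/5)
y(D, T) = 6*D (y(D, T) = (2*D)*3 = 6*D)
-213*y(-16, O(1/5, sqrt(2 + 5))) - 276 = -1278*(-16) - 276 = -213*(-96) - 276 = 20448 - 276 = 20172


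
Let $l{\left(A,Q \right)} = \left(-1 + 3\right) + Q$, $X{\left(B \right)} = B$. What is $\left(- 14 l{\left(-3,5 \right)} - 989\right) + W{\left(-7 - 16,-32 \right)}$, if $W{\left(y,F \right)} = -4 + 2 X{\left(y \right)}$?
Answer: $-1137$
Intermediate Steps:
$l{\left(A,Q \right)} = 2 + Q$
$W{\left(y,F \right)} = -4 + 2 y$
$\left(- 14 l{\left(-3,5 \right)} - 989\right) + W{\left(-7 - 16,-32 \right)} = \left(- 14 \left(2 + 5\right) - 989\right) + \left(-4 + 2 \left(-7 - 16\right)\right) = \left(\left(-14\right) 7 - 989\right) + \left(-4 + 2 \left(-7 - 16\right)\right) = \left(-98 - 989\right) + \left(-4 + 2 \left(-23\right)\right) = -1087 - 50 = -1137$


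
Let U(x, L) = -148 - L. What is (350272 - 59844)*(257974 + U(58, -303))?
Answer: 74967889212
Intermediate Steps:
(350272 - 59844)*(257974 + U(58, -303)) = (350272 - 59844)*(257974 + (-148 - 1*(-303))) = 290428*(257974 + (-148 + 303)) = 290428*(257974 + 155) = 290428*258129 = 74967889212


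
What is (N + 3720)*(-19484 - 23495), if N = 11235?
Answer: -642750945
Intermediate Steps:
(N + 3720)*(-19484 - 23495) = (11235 + 3720)*(-19484 - 23495) = 14955*(-42979) = -642750945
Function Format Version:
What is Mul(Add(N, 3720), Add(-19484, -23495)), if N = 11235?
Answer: -642750945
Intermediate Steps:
Mul(Add(N, 3720), Add(-19484, -23495)) = Mul(Add(11235, 3720), Add(-19484, -23495)) = Mul(14955, -42979) = -642750945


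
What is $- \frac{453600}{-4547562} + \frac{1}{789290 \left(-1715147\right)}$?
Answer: $\frac{102343377196870073}{1026042445096119010} \approx 0.099746$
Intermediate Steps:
$- \frac{453600}{-4547562} + \frac{1}{789290 \left(-1715147\right)} = \left(-453600\right) \left(- \frac{1}{4547562}\right) + \frac{1}{789290} \left(- \frac{1}{1715147}\right) = \frac{75600}{757927} - \frac{1}{1353748375630} = \frac{102343377196870073}{1026042445096119010}$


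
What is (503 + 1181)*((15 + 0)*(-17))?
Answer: -429420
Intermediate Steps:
(503 + 1181)*((15 + 0)*(-17)) = 1684*(15*(-17)) = 1684*(-255) = -429420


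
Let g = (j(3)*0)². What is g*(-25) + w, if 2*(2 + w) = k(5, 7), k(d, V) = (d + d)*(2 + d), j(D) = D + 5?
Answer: 33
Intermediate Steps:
j(D) = 5 + D
k(d, V) = 2*d*(2 + d) (k(d, V) = (2*d)*(2 + d) = 2*d*(2 + d))
g = 0 (g = ((5 + 3)*0)² = (8*0)² = 0² = 0)
w = 33 (w = -2 + (2*5*(2 + 5))/2 = -2 + (2*5*7)/2 = -2 + (½)*70 = -2 + 35 = 33)
g*(-25) + w = 0*(-25) + 33 = 0 + 33 = 33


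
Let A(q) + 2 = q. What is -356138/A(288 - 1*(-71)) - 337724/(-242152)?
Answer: -21529740377/21612066 ≈ -996.19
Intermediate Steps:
A(q) = -2 + q
-356138/A(288 - 1*(-71)) - 337724/(-242152) = -356138/(-2 + (288 - 1*(-71))) - 337724/(-242152) = -356138/(-2 + (288 + 71)) - 337724*(-1/242152) = -356138/(-2 + 359) + 84431/60538 = -356138/357 + 84431/60538 = -21529740377/21612066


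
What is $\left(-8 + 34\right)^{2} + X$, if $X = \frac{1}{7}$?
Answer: $\frac{4733}{7} \approx 676.14$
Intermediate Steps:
$X = \frac{1}{7} \approx 0.14286$
$\left(-8 + 34\right)^{2} + X = \left(-8 + 34\right)^{2} + \frac{1}{7} = 26^{2} + \frac{1}{7} = 676 + \frac{1}{7} = \frac{4733}{7}$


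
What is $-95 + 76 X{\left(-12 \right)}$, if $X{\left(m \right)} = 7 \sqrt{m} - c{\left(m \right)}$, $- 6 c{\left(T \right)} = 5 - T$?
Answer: $\frac{361}{3} + 1064 i \sqrt{3} \approx 120.33 + 1842.9 i$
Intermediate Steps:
$c{\left(T \right)} = - \frac{5}{6} + \frac{T}{6}$ ($c{\left(T \right)} = - \frac{5 - T}{6} = - \frac{5}{6} + \frac{T}{6}$)
$X{\left(m \right)} = \frac{5}{6} + 7 \sqrt{m} - \frac{m}{6}$ ($X{\left(m \right)} = 7 \sqrt{m} - \left(- \frac{5}{6} + \frac{m}{6}\right) = \frac{5}{6} + 7 \sqrt{m} - \frac{m}{6}$)
$-95 + 76 X{\left(-12 \right)} = -95 + 76 \left(\frac{5}{6} + 7 \sqrt{-12} - -2\right) = -95 + 76 \left(\frac{5}{6} + 7 \cdot 2 i \sqrt{3} + 2\right) = -95 + 76 \left(\frac{5}{6} + 14 i \sqrt{3} + 2\right) = -95 + 76 \left(\frac{17}{6} + 14 i \sqrt{3}\right) = -95 + \left(\frac{646}{3} + 1064 i \sqrt{3}\right) = \frac{361}{3} + 1064 i \sqrt{3}$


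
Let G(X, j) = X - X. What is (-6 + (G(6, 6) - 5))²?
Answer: 121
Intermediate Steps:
G(X, j) = 0
(-6 + (G(6, 6) - 5))² = (-6 + (0 - 5))² = (-6 - 5)² = (-11)² = 121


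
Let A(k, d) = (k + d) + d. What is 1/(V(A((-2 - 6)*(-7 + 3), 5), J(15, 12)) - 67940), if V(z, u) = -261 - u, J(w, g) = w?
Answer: -1/68216 ≈ -1.4659e-5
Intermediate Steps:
A(k, d) = k + 2*d (A(k, d) = (d + k) + d = k + 2*d)
1/(V(A((-2 - 6)*(-7 + 3), 5), J(15, 12)) - 67940) = 1/((-261 - 1*15) - 67940) = 1/((-261 - 15) - 67940) = 1/(-276 - 67940) = 1/(-68216) = -1/68216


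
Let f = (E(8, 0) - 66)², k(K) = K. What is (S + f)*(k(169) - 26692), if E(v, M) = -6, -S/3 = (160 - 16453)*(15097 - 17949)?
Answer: 3697245833652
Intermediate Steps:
S = -139402908 (S = -3*(160 - 16453)*(15097 - 17949) = -(-48879)*(-2852) = -3*46467636 = -139402908)
f = 5184 (f = (-6 - 66)² = (-72)² = 5184)
(S + f)*(k(169) - 26692) = (-139402908 + 5184)*(169 - 26692) = -139397724*(-26523) = 3697245833652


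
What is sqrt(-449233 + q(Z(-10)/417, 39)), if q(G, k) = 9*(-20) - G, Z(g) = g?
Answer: I*sqrt(78147972987)/417 ≈ 670.38*I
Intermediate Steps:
q(G, k) = -180 - G
sqrt(-449233 + q(Z(-10)/417, 39)) = sqrt(-449233 + (-180 - (-10)/417)) = sqrt(-449233 + (-180 - 1*(-10/417))) = sqrt(-449233 + (-180 + 10/417)) = sqrt(-449233 - 75050/417) = sqrt(-187405211/417) = I*sqrt(78147972987)/417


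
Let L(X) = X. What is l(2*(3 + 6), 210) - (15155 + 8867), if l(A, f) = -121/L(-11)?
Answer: -24011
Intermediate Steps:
l(A, f) = 11 (l(A, f) = -121/(-11) = -121*(-1/11) = 11)
l(2*(3 + 6), 210) - (15155 + 8867) = 11 - (15155 + 8867) = 11 - 1*24022 = 11 - 24022 = -24011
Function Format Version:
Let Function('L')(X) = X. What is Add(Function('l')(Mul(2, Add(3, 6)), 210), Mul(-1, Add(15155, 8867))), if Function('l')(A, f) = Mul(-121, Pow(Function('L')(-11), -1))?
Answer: -24011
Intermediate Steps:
Function('l')(A, f) = 11 (Function('l')(A, f) = Mul(-121, Pow(-11, -1)) = Mul(-121, Rational(-1, 11)) = 11)
Add(Function('l')(Mul(2, Add(3, 6)), 210), Mul(-1, Add(15155, 8867))) = Add(11, Mul(-1, Add(15155, 8867))) = Add(11, Mul(-1, 24022)) = Add(11, -24022) = -24011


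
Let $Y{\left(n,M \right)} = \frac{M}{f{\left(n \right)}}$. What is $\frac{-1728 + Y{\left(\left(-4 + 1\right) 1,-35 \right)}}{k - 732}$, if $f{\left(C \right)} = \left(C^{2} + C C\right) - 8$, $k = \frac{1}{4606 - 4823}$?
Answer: $\frac{751471}{317690} \approx 2.3654$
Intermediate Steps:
$k = - \frac{1}{217}$ ($k = \frac{1}{-217} = - \frac{1}{217} \approx -0.0046083$)
$f{\left(C \right)} = -8 + 2 C^{2}$ ($f{\left(C \right)} = \left(C^{2} + C^{2}\right) - 8 = 2 C^{2} - 8 = -8 + 2 C^{2}$)
$Y{\left(n,M \right)} = \frac{M}{-8 + 2 n^{2}}$
$\frac{-1728 + Y{\left(\left(-4 + 1\right) 1,-35 \right)}}{k - 732} = \frac{-1728 + \frac{1}{2} \left(-35\right) \frac{1}{-4 + \left(\left(-4 + 1\right) 1\right)^{2}}}{- \frac{1}{217} - 732} = \frac{-1728 + \frac{1}{2} \left(-35\right) \frac{1}{-4 + \left(\left(-3\right) 1\right)^{2}}}{- \frac{158845}{217}} = \left(-1728 + \frac{1}{2} \left(-35\right) \frac{1}{-4 + \left(-3\right)^{2}}\right) \left(- \frac{217}{158845}\right) = \left(-1728 + \frac{1}{2} \left(-35\right) \frac{1}{-4 + 9}\right) \left(- \frac{217}{158845}\right) = \left(-1728 + \frac{1}{2} \left(-35\right) \frac{1}{5}\right) \left(- \frac{217}{158845}\right) = \left(-1728 - \frac{7}{2}\right) \left(- \frac{217}{158845}\right) = \left(- \frac{3463}{2}\right) \left(- \frac{217}{158845}\right) = \frac{751471}{317690}$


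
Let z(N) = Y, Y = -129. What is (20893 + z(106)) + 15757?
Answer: 36521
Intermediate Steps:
z(N) = -129
(20893 + z(106)) + 15757 = (20893 - 129) + 15757 = 20764 + 15757 = 36521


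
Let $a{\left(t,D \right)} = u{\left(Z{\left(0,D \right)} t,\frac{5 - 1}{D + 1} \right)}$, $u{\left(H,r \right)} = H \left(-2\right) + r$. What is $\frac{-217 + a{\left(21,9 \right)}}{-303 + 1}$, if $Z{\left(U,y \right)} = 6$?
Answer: $\frac{2343}{1510} \approx 1.5517$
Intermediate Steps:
$u{\left(H,r \right)} = r - 2 H$ ($u{\left(H,r \right)} = - 2 H + r = r - 2 H$)
$a{\left(t,D \right)} = - 12 t + \frac{4}{1 + D}$ ($a{\left(t,D \right)} = \frac{5 - 1}{D + 1} - 2 \cdot 6 t = \frac{4}{1 + D} - 12 t = - 12 t + \frac{4}{1 + D}$)
$\frac{-217 + a{\left(21,9 \right)}}{-303 + 1} = \frac{-217 + \frac{4 \left(1 - 63 \left(1 + 9\right)\right)}{1 + 9}}{-303 + 1} = \frac{-217 + \frac{4 \left(1 - 63 \cdot 10\right)}{10}}{-302} = - \frac{-217 + 4 \cdot \frac{1}{10} \left(1 - 630\right)}{302} = - \frac{-217 + 4 \cdot \frac{1}{10} \left(-629\right)}{302} = - \frac{-217 - \frac{1258}{5}}{302} = \left(- \frac{1}{302}\right) \left(- \frac{2343}{5}\right) = \frac{2343}{1510}$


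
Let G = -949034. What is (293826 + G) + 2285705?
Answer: 1630497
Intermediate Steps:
(293826 + G) + 2285705 = (293826 - 949034) + 2285705 = -655208 + 2285705 = 1630497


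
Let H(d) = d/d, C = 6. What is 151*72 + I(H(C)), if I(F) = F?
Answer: 10873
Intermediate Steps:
H(d) = 1
151*72 + I(H(C)) = 151*72 + 1 = 10872 + 1 = 10873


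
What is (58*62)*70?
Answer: 251720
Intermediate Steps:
(58*62)*70 = 3596*70 = 251720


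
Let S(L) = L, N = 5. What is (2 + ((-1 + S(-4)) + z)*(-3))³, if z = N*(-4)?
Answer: 456533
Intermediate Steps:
z = -20 (z = 5*(-4) = -20)
(2 + ((-1 + S(-4)) + z)*(-3))³ = (2 + ((-1 - 4) - 20)*(-3))³ = (2 + (-5 - 20)*(-3))³ = (2 - 25*(-3))³ = (2 + 75)³ = 77³ = 456533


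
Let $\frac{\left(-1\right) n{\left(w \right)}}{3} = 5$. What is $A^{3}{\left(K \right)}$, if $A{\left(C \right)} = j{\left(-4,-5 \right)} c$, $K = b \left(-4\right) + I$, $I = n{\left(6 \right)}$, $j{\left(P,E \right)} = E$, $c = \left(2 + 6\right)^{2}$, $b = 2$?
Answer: $-32768000$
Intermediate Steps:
$n{\left(w \right)} = -15$ ($n{\left(w \right)} = \left(-3\right) 5 = -15$)
$c = 64$ ($c = 8^{2} = 64$)
$I = -15$
$K = -23$ ($K = 2 \left(-4\right) - 15 = -8 - 15 = -23$)
$A{\left(C \right)} = -320$ ($A{\left(C \right)} = \left(-5\right) 64 = -320$)
$A^{3}{\left(K \right)} = \left(-320\right)^{3} = -32768000$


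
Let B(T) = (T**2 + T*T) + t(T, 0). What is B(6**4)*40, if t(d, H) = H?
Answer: 134369280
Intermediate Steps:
B(T) = 2*T**2 (B(T) = (T**2 + T*T) + 0 = (T**2 + T**2) + 0 = 2*T**2 + 0 = 2*T**2)
B(6**4)*40 = (2*(6**4)**2)*40 = (2*1296**2)*40 = (2*1679616)*40 = 3359232*40 = 134369280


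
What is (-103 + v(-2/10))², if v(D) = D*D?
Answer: 6625476/625 ≈ 10601.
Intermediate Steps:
v(D) = D²
(-103 + v(-2/10))² = (-103 + (-2/10)²)² = (-103 + (-2*⅒)²)² = (-103 + (-⅕)²)² = (-103 + 1/25)² = (-2574/25)² = 6625476/625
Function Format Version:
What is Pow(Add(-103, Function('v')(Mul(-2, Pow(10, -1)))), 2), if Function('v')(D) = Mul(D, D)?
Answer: Rational(6625476, 625) ≈ 10601.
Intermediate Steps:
Function('v')(D) = Pow(D, 2)
Pow(Add(-103, Function('v')(Mul(-2, Pow(10, -1)))), 2) = Pow(Add(-103, Pow(Mul(-2, Pow(10, -1)), 2)), 2) = Pow(Add(-103, Pow(Mul(-2, Rational(1, 10)), 2)), 2) = Pow(Add(-103, Pow(Rational(-1, 5), 2)), 2) = Pow(Add(-103, Rational(1, 25)), 2) = Pow(Rational(-2574, 25), 2) = Rational(6625476, 625)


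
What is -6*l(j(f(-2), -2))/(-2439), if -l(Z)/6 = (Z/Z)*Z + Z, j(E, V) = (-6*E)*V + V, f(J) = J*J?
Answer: -368/271 ≈ -1.3579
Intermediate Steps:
f(J) = J²
j(E, V) = V - 6*E*V (j(E, V) = -6*E*V + V = V - 6*E*V)
l(Z) = -12*Z (l(Z) = -6*((Z/Z)*Z + Z) = -6*(1*Z + Z) = -6*(Z + Z) = -12*Z)
-6*l(j(f(-2), -2))/(-2439) = -6*(-(-24)*(1 - 6*(-2)²))/(-2439) = -6*(-(-24)*(1 - 6*4))*(-1)/2439 = -6*(-(-24)*(1 - 24))*(-1)/2439 = -6*(-(-24)*(-23))*(-1)/2439 = -6*(-12*46)*(-1)/2439 = -(-3312)*(-1)/2439 = -6*184/813 = -368/271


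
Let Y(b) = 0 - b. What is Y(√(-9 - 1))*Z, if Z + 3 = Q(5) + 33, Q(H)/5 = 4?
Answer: -50*I*√10 ≈ -158.11*I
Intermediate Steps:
Q(H) = 20 (Q(H) = 5*4 = 20)
Y(b) = -b
Z = 50 (Z = -3 + (20 + 33) = -3 + 53 = 50)
Y(√(-9 - 1))*Z = -√(-9 - 1)*50 = -√(-10)*50 = -I*√10*50 = -50*I*√10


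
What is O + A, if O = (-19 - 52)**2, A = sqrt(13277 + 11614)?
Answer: 5041 + sqrt(24891) ≈ 5198.8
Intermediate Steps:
A = sqrt(24891) ≈ 157.77
O = 5041 (O = (-71)**2 = 5041)
O + A = 5041 + sqrt(24891)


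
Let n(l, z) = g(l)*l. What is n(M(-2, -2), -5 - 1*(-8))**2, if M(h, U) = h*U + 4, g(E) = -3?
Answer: 576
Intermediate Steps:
M(h, U) = 4 + U*h (M(h, U) = U*h + 4 = 4 + U*h)
n(l, z) = -3*l
n(M(-2, -2), -5 - 1*(-8))**2 = (-3*(4 - 2*(-2)))**2 = (-3*(4 + 4))**2 = (-3*8)**2 = (-24)**2 = 576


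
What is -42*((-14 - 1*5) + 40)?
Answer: -882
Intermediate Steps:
-42*((-14 - 1*5) + 40) = -42*((-14 - 5) + 40) = -42*(-19 + 40) = -42*21 = -882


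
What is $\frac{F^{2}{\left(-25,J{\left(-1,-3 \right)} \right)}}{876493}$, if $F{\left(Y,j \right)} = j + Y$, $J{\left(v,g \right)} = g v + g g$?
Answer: $\frac{169}{876493} \approx 0.00019281$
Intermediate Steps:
$J{\left(v,g \right)} = g^{2} + g v$ ($J{\left(v,g \right)} = g v + g^{2} = g^{2} + g v$)
$F{\left(Y,j \right)} = Y + j$
$\frac{F^{2}{\left(-25,J{\left(-1,-3 \right)} \right)}}{876493} = \frac{\left(-25 - 3 \left(-3 - 1\right)\right)^{2}}{876493} = \left(-25 - -12\right)^{2} \cdot \frac{1}{876493} = \left(-25 + 12\right)^{2} \cdot \frac{1}{876493} = \left(-13\right)^{2} \cdot \frac{1}{876493} = 169 \cdot \frac{1}{876493} = \frac{169}{876493}$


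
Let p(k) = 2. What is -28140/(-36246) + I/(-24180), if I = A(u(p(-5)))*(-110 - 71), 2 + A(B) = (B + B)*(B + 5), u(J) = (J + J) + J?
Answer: 280823/160518 ≈ 1.7495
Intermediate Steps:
u(J) = 3*J (u(J) = 2*J + J = 3*J)
A(B) = -2 + 2*B*(5 + B) (A(B) = -2 + (B + B)*(B + 5) = -2 + (2*B)*(5 + B) = -2 + 2*B*(5 + B))
I = -23530 (I = (-2 + 2*(3*2)² + 10*(3*2))*(-110 - 71) = (-2 + 2*6² + 10*6)*(-181) = (-2 + 2*36 + 60)*(-181) = (-2 + 72 + 60)*(-181) = 130*(-181) = -23530)
-28140/(-36246) + I/(-24180) = -28140/(-36246) - 23530/(-24180) = -28140*(-1/36246) - 23530*(-1/24180) = 670/863 + 181/186 = 280823/160518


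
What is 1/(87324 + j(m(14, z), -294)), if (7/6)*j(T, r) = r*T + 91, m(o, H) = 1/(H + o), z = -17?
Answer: 1/87486 ≈ 1.1430e-5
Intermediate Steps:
j(T, r) = 78 + 6*T*r/7 (j(T, r) = 6*(r*T + 91)/7 = 6*(T*r + 91)/7 = 6*(91 + T*r)/7 = 78 + 6*T*r/7)
1/(87324 + j(m(14, z), -294)) = 1/(87324 + (78 + (6/7)*(-294)/(-17 + 14))) = 1/(87324 + (78 + (6/7)*(-294)/(-3))) = 1/(87324 + (78 + (6/7)*(-⅓)*(-294))) = 1/(87324 + (78 + 84)) = 1/(87324 + 162) = 1/87486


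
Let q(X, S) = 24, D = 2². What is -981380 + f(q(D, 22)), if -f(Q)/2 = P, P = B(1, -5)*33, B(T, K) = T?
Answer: -981446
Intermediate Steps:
D = 4
P = 33 (P = 1*33 = 33)
f(Q) = -66 (f(Q) = -2*33 = -66)
-981380 + f(q(D, 22)) = -981380 - 66 = -981446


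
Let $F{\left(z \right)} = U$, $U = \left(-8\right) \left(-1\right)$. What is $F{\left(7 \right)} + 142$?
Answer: $150$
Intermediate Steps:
$U = 8$
$F{\left(z \right)} = 8$
$F{\left(7 \right)} + 142 = 8 + 142 = 150$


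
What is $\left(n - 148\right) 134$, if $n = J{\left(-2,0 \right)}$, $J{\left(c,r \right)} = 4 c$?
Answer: $-20904$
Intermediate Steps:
$n = -8$ ($n = 4 \left(-2\right) = -8$)
$\left(n - 148\right) 134 = \left(-8 - 148\right) 134 = \left(-156\right) 134 = -20904$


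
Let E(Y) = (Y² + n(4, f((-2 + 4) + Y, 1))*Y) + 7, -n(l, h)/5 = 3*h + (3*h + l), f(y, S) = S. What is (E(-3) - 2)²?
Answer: 26896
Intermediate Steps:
n(l, h) = -30*h - 5*l (n(l, h) = -5*(3*h + (3*h + l)) = -5*(3*h + (l + 3*h)) = -5*(l + 6*h) = -30*h - 5*l)
E(Y) = 7 + Y² - 50*Y (E(Y) = (Y² + (-30*1 - 5*4)*Y) + 7 = (Y² + (-30 - 20)*Y) + 7 = (Y² - 50*Y) + 7 = 7 + Y² - 50*Y)
(E(-3) - 2)² = ((7 + (-3)² - 50*(-3)) - 2)² = ((7 + 9 + 150) - 2)² = (166 - 2)² = 164² = 26896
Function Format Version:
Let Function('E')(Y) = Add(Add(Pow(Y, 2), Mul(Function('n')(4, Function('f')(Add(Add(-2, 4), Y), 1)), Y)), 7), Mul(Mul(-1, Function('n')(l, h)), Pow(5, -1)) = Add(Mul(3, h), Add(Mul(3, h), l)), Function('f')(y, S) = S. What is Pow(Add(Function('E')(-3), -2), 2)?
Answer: 26896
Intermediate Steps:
Function('n')(l, h) = Add(Mul(-30, h), Mul(-5, l)) (Function('n')(l, h) = Mul(-5, Add(Mul(3, h), Add(Mul(3, h), l))) = Mul(-5, Add(Mul(3, h), Add(l, Mul(3, h)))) = Mul(-5, Add(l, Mul(6, h))) = Add(Mul(-30, h), Mul(-5, l)))
Function('E')(Y) = Add(7, Pow(Y, 2), Mul(-50, Y)) (Function('E')(Y) = Add(Add(Pow(Y, 2), Mul(Add(Mul(-30, 1), Mul(-5, 4)), Y)), 7) = Add(Add(Pow(Y, 2), Mul(Add(-30, -20), Y)), 7) = Add(Add(Pow(Y, 2), Mul(-50, Y)), 7) = Add(7, Pow(Y, 2), Mul(-50, Y)))
Pow(Add(Function('E')(-3), -2), 2) = Pow(Add(Add(7, Pow(-3, 2), Mul(-50, -3)), -2), 2) = Pow(Add(Add(7, 9, 150), -2), 2) = Pow(Add(166, -2), 2) = Pow(164, 2) = 26896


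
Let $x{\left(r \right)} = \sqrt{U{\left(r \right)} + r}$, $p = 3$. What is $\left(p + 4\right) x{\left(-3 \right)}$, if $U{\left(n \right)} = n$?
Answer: $7 i \sqrt{6} \approx 17.146 i$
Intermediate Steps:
$x{\left(r \right)} = \sqrt{2} \sqrt{r}$ ($x{\left(r \right)} = \sqrt{r + r} = \sqrt{2 r} = \sqrt{2} \sqrt{r}$)
$\left(p + 4\right) x{\left(-3 \right)} = \left(3 + 4\right) \sqrt{2} \sqrt{-3} = 7 \sqrt{2} i \sqrt{3} = 7 i \sqrt{6}$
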